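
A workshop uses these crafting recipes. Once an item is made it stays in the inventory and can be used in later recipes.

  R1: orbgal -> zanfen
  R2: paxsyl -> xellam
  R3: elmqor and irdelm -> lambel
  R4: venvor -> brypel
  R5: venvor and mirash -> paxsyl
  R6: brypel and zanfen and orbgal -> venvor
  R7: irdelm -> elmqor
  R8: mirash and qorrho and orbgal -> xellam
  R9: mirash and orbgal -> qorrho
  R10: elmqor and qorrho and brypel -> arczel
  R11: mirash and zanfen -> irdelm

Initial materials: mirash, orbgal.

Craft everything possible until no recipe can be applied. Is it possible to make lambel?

orbgal -> zanfen (R1).
Using R11, mirash and zanfen make irdelm.
irdelm -> elmqor (R7).
Using R3, elmqor and irdelm make lambel.

Yes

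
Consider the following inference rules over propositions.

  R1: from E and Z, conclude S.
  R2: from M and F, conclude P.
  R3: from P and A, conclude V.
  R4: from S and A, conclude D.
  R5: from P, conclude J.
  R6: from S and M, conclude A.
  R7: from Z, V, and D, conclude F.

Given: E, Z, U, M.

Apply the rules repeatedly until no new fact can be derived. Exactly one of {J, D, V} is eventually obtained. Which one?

D

E and Z hold, so S follows (R1).
From S and M, R6 gives A.
S and A hold, so D follows (R4).
V would need P and A (R3), but P is never established. J would need P (R5), but P is never established.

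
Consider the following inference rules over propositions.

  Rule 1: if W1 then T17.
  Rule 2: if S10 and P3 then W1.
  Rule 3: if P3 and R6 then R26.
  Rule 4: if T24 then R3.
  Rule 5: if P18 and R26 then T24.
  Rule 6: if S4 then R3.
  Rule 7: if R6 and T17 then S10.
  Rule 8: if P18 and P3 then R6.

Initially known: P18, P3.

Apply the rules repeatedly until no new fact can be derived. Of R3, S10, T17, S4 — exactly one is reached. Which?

R3

From P18 and P3, Rule 8 gives R6.
From P3 and R6, Rule 3 gives R26.
P18 and R26 hold, so T24 follows (Rule 5).
T24 holds, so R3 follows (Rule 4).
No rule produces S4, and it is not given. S10 would need R6 and T17 (Rule 7), but T17 is never established. T17 would need W1 (Rule 1), but W1 is never established.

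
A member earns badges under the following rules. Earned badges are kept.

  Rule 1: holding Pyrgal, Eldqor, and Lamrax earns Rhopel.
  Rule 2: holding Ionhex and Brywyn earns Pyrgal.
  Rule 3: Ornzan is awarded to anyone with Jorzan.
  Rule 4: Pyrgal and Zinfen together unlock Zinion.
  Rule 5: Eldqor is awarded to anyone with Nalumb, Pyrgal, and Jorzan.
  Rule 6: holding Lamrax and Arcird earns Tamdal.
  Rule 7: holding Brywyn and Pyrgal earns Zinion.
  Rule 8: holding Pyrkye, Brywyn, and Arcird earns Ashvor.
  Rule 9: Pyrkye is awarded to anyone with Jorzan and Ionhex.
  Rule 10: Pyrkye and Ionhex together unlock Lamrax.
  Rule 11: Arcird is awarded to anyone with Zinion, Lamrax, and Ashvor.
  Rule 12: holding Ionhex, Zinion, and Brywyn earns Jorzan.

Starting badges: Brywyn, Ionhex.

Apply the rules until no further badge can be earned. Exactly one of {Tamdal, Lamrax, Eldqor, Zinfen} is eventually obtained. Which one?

With Ionhex and Brywyn, Pyrgal is earned (Rule 2).
With Brywyn and Pyrgal, Zinion is earned (Rule 7).
With Ionhex, Zinion, and Brywyn, Jorzan is earned (Rule 12).
With Jorzan and Ionhex, Pyrkye is earned (Rule 9).
With Pyrkye and Ionhex, Lamrax is earned (Rule 10).
No rule produces Zinfen, and it is not given. Eldqor would need Nalumb, Pyrgal, and Jorzan (Rule 5), but Nalumb is never earned. Tamdal would need Lamrax and Arcird (Rule 6), but Arcird is never earned.

Lamrax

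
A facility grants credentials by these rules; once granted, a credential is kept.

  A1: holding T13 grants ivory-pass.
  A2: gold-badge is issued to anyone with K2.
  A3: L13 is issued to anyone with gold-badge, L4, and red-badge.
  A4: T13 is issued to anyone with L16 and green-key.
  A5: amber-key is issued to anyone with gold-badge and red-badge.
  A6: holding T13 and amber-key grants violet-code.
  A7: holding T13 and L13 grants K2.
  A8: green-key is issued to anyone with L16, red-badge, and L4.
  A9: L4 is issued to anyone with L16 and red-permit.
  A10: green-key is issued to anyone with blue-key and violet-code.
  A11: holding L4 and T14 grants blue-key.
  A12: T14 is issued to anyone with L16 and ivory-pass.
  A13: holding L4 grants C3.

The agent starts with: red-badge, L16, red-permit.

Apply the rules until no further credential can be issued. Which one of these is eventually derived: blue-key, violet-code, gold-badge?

blue-key

Holding L16 and red-permit grants L4 (A9).
Holding L16, red-badge, and L4 grants green-key (A8).
Holding L16 and green-key grants T13 (A4).
Holding T13 grants ivory-pass (A1).
Holding L16 and ivory-pass grants T14 (A12).
Holding L4 and T14 grants blue-key (A11).
violet-code would need T13 and amber-key (A6), but amber-key is never granted. gold-badge would need K2 (A2), but K2 is never granted.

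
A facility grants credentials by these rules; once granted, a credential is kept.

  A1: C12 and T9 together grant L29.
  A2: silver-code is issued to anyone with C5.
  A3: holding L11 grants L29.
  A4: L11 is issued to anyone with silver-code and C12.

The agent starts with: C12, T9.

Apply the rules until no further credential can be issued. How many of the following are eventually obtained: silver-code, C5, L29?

Holding C12 and T9 grants L29 (A1).
silver-code would need C5 (A2), but C5 is never granted.
No rule produces C5, and it is not given.
L29: reached.
Reached: L29 — 1 of the 3.

1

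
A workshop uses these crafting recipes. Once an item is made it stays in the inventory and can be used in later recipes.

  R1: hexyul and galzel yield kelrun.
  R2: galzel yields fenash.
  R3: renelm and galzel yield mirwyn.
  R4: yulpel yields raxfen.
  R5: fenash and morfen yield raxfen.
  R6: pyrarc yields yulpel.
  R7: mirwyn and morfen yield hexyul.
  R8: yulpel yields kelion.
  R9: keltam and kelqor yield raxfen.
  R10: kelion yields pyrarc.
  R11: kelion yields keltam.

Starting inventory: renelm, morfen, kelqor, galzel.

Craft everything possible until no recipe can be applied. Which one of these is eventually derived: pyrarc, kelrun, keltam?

kelrun

Using R3, renelm and galzel make mirwyn.
mirwyn and morfen → hexyul (R7).
Using R1, hexyul and galzel make kelrun.
keltam would need kelion (R11), but kelion is never obtained. pyrarc would need kelion (R10), but kelion is never obtained.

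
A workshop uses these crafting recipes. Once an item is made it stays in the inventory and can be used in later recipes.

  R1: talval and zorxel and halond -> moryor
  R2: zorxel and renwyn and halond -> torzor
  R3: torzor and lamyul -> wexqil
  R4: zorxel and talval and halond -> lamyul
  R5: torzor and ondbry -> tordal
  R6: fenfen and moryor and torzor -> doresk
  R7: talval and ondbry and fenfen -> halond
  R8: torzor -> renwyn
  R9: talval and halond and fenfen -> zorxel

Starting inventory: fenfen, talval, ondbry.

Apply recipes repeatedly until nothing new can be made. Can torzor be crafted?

torzor would need zorxel, renwyn, and halond (R2), but renwyn is never obtained.

No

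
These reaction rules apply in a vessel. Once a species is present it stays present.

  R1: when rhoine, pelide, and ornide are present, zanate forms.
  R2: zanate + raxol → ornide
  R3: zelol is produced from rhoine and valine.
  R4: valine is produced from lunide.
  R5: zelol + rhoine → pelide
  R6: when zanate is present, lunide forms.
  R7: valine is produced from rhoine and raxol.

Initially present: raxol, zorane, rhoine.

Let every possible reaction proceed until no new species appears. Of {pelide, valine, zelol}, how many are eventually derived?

rhoine and raxol present → valine forms (R7).
rhoine and valine present → zelol forms (R3).
zelol and rhoine present → pelide forms (R5).
pelide: reached.
valine: reached.
zelol: reached.
All 3 are reached.

3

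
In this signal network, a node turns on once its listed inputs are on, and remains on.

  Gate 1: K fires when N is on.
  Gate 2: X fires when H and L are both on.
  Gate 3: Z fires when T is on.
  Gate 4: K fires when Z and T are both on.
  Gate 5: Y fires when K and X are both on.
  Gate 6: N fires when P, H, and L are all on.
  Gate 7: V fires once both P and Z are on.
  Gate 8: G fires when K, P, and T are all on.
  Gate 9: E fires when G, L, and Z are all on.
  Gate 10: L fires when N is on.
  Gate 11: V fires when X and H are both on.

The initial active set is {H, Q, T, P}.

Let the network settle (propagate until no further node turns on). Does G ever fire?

Yes

Gate 3: T on → Z on.
Z and T are on, so K fires (Gate 4).
Gate 8: K, P, and T on → G on.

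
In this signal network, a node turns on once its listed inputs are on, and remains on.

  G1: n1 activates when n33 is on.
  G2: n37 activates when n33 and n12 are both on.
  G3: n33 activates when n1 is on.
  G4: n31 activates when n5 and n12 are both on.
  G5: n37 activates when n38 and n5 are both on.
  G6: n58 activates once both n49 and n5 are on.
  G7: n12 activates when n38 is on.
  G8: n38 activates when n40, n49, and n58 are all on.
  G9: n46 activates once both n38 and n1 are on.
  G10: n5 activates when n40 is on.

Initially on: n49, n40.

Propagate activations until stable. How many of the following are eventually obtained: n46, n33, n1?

n46 would need n38 and n1 (G9), but n1 never turns on.
n33 would need n1 (G3), but n1 never turns on.
n1 would need n33 (G1), but n33 never turns on.
None of the 3 are reached.

0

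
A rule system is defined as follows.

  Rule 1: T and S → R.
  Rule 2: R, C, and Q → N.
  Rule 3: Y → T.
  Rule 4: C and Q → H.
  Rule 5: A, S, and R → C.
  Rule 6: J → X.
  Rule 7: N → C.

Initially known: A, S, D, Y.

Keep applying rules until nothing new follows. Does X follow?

X would need J (Rule 6), but J is never established.

No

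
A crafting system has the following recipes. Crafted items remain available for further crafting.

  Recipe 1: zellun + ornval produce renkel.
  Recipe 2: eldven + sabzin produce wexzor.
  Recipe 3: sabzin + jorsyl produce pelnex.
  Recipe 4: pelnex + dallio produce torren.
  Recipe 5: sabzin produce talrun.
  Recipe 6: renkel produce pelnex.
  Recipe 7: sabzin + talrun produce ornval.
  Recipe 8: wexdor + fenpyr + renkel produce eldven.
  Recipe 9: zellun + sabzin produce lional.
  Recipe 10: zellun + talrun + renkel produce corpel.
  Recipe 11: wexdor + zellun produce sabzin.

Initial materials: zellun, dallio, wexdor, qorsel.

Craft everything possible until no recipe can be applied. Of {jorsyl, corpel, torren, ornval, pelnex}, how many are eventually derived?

Using Recipe 11, wexdor and zellun make sabzin.
Using Recipe 5, sabzin makes talrun.
sabzin + talrun → ornval (Recipe 7).
zellun + ornval → renkel (Recipe 1).
zellun + talrun + renkel → corpel (Recipe 10).
renkel → pelnex (Recipe 6).
Using Recipe 4, pelnex and dallio make torren.
No rule produces jorsyl, and it is not given.
corpel: reached.
torren: reached.
ornval: reached.
pelnex: reached.
Reached: corpel, torren, ornval, and pelnex — 4 of the 5.

4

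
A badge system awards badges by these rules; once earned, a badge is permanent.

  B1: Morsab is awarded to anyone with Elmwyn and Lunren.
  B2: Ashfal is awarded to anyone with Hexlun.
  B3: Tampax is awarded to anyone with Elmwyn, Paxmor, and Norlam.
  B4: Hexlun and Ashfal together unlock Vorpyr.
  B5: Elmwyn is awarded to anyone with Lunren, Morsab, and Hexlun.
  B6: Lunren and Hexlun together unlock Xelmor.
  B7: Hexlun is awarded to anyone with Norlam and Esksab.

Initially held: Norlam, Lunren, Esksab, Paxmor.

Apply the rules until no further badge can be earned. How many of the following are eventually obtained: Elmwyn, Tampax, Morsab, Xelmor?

1

With Norlam and Esksab, Hexlun is earned (B7).
With Lunren and Hexlun, Xelmor is earned (B6).
Elmwyn would need Lunren, Morsab, and Hexlun (B5), but Morsab is never earned.
Tampax would need Elmwyn, Paxmor, and Norlam (B3), but Elmwyn is never earned.
Morsab would need Elmwyn and Lunren (B1), but Elmwyn is never earned.
Xelmor: reached.
Reached: Xelmor — 1 of the 4.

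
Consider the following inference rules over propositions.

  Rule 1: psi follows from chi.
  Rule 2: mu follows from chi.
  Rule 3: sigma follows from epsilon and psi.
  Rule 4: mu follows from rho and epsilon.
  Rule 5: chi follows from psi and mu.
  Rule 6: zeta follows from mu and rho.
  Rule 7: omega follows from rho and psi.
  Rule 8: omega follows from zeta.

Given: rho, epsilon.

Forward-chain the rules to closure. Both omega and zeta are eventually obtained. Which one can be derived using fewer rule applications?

zeta: From rho and epsilon, Rule 4 gives mu. From mu and rho, Rule 6 gives zeta. [2 rule applications]
omega: From rho and epsilon, Rule 4 gives mu. From mu and rho, Rule 6 gives zeta. zeta holds, so omega follows (Rule 8). [3 rule applications]
zeta needs fewer.

zeta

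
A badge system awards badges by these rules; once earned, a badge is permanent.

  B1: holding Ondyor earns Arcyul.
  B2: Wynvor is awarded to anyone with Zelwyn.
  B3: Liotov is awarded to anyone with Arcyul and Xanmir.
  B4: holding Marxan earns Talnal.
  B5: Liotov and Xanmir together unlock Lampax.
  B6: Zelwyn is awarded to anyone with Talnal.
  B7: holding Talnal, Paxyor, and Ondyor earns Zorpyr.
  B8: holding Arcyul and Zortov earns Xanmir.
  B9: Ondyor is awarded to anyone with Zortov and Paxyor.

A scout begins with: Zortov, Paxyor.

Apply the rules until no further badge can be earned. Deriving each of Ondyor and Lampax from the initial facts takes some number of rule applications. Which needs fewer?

Ondyor: With Zortov and Paxyor, Ondyor is earned (B9). [1 rule application]
Lampax: With Zortov and Paxyor, Ondyor is earned (B9). With Ondyor, Arcyul is earned (B1). With Arcyul and Zortov, Xanmir is earned (B8). With Arcyul and Xanmir, Liotov is earned (B3). With Liotov and Xanmir, Lampax is earned (B5). [5 rule applications]
Ondyor needs fewer.

Ondyor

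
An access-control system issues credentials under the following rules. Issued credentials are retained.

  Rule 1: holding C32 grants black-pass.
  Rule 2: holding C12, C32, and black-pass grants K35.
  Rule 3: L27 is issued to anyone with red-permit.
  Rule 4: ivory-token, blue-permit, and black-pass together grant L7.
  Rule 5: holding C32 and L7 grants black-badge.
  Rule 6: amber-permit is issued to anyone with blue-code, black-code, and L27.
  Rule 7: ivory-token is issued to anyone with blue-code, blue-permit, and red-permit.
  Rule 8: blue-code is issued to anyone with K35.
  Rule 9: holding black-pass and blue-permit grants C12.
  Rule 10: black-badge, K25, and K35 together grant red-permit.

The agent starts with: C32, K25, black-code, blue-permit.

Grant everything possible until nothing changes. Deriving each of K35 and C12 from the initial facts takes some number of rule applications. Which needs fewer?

C12

C12: Holding C32 grants black-pass (Rule 1). Holding black-pass and blue-permit grants C12 (Rule 9). [2 rule applications]
K35: Holding C32 grants black-pass (Rule 1). Holding black-pass and blue-permit grants C12 (Rule 9). Holding C12, C32, and black-pass grants K35 (Rule 2). [3 rule applications]
C12 needs fewer.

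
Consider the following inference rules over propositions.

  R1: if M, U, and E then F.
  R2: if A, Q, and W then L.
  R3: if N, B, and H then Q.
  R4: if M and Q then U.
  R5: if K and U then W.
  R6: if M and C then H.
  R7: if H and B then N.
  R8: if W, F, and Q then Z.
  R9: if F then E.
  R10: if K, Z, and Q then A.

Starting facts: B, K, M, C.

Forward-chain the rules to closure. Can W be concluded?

From M and C, R6 gives H.
From H and B, R7 gives N.
N, B, and H hold, so Q follows (R3).
From M and Q, R4 gives U.
From K and U, R5 gives W.

Yes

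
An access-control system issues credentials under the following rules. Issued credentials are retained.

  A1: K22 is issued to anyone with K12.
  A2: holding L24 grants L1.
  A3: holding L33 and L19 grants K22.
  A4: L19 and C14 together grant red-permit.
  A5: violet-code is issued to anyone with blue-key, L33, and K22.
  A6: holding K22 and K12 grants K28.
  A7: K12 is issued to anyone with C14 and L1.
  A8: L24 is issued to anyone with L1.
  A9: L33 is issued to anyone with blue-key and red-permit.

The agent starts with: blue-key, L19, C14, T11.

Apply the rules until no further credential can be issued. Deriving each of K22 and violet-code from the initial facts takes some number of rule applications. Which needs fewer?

K22: Holding L19 and C14 grants red-permit (A4). Holding blue-key and red-permit grants L33 (A9). Holding L33 and L19 grants K22 (A3). [3 rule applications]
violet-code: Holding L19 and C14 grants red-permit (A4). Holding blue-key and red-permit grants L33 (A9). Holding L33 and L19 grants K22 (A3). Holding blue-key, L33, and K22 grants violet-code (A5). [4 rule applications]
K22 needs fewer.

K22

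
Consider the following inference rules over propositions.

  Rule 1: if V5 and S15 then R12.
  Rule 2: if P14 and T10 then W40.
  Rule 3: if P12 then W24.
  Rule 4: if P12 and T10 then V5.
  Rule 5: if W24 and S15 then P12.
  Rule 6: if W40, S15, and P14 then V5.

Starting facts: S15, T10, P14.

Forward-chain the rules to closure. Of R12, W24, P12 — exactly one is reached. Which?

From P14 and T10, Rule 2 gives W40.
W40, S15, and P14 hold, so V5 follows (Rule 6).
From V5 and S15, Rule 1 gives R12.
P12 would need W24 and S15 (Rule 5), but W24 is never established. W24 would need P12 (Rule 3), but P12 is never established.

R12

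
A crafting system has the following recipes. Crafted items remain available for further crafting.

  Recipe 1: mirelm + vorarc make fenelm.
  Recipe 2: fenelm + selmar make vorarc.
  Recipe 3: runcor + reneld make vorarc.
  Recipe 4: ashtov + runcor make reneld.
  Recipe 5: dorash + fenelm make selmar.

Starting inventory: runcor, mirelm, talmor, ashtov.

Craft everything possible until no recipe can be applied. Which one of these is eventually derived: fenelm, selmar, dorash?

Using Recipe 4, ashtov and runcor make reneld.
Using Recipe 3, runcor and reneld make vorarc.
Using Recipe 1, mirelm and vorarc make fenelm.
selmar would need dorash and fenelm (Recipe 5), but dorash is never obtained. No rule produces dorash, and it is not given.

fenelm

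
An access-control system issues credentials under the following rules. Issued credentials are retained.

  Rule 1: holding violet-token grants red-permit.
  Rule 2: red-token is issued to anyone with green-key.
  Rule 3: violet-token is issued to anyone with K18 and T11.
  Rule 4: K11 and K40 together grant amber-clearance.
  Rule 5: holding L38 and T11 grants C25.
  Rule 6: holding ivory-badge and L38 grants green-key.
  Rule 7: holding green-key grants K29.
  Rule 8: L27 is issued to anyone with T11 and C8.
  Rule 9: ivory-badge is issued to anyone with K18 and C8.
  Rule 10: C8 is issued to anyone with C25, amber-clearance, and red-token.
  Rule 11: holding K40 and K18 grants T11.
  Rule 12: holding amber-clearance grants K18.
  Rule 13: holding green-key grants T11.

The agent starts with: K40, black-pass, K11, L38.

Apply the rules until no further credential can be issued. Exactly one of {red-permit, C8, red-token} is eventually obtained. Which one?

red-permit

Holding K11 and K40 grants amber-clearance (Rule 4).
Holding amber-clearance grants K18 (Rule 12).
Holding K40 and K18 grants T11 (Rule 11).
Holding K18 and T11 grants violet-token (Rule 3).
Holding violet-token grants red-permit (Rule 1).
red-token would need green-key (Rule 2), but green-key is never granted. C8 would need C25, amber-clearance, and red-token (Rule 10), but red-token is never granted.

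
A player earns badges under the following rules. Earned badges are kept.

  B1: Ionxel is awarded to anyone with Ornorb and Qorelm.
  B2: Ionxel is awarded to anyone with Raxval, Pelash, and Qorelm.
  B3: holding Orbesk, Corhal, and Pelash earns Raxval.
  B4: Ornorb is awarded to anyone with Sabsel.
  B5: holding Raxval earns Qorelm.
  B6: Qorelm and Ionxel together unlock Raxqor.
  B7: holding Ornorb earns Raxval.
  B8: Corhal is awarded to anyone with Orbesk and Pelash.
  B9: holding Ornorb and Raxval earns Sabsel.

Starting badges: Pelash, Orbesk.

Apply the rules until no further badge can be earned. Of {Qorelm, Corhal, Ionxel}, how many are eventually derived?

3

With Orbesk and Pelash, Corhal is earned (B8).
With Orbesk, Corhal, and Pelash, Raxval is earned (B3).
With Raxval, Qorelm is earned (B5).
With Raxval, Pelash, and Qorelm, Ionxel is earned (B2).
Qorelm: reached.
Corhal: reached.
Ionxel: reached.
All 3 are reached.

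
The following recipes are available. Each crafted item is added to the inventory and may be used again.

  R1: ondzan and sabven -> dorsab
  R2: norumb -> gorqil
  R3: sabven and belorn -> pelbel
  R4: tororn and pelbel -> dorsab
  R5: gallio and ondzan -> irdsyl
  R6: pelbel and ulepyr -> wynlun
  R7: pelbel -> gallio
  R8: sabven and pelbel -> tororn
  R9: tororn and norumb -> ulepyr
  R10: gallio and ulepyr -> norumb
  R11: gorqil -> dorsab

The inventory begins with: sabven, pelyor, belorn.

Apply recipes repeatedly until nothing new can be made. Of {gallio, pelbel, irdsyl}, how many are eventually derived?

2

sabven and belorn -> pelbel (R3).
pelbel -> gallio (R7).
gallio: reached.
pelbel: reached.
irdsyl would need gallio and ondzan (R5), but ondzan is never obtained.
Reached: gallio and pelbel — 2 of the 3.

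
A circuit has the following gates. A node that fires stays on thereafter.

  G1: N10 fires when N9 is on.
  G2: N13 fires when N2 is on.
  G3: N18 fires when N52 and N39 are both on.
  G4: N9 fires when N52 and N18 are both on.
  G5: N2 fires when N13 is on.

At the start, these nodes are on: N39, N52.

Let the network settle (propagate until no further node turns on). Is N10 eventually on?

G3: N52 and N39 on → N18 on.
G4: N52 and N18 on → N9 on.
G1: N9 on → N10 on.

Yes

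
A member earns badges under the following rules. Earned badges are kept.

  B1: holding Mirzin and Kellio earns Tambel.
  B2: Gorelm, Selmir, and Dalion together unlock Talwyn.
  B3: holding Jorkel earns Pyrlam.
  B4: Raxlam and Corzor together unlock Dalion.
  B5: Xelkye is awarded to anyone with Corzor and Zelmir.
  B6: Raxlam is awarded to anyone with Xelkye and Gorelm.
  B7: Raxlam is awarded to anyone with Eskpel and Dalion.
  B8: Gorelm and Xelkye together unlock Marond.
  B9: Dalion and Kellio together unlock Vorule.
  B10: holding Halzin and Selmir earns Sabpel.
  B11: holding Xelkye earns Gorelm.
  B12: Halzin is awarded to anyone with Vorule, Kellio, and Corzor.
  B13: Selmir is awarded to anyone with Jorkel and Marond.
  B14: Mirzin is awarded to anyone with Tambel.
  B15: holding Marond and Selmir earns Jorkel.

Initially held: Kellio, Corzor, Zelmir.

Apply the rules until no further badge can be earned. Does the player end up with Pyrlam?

Pyrlam would need Jorkel (B3), but Jorkel is never earned.

No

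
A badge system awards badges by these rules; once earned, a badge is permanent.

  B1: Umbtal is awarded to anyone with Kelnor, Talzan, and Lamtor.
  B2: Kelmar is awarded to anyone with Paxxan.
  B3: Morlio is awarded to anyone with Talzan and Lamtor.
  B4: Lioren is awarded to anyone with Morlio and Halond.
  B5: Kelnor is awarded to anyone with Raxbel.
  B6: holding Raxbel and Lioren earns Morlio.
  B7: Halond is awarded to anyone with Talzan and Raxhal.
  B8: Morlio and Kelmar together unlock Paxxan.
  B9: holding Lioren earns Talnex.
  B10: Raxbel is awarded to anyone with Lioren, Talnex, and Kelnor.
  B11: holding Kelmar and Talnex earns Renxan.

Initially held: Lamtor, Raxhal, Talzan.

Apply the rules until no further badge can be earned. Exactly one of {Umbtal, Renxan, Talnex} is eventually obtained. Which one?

Talnex

With Talzan and Lamtor, Morlio is earned (B3).
With Talzan and Raxhal, Halond is earned (B7).
With Morlio and Halond, Lioren is earned (B4).
With Lioren, Talnex is earned (B9).
Renxan would need Kelmar and Talnex (B11), but Kelmar is never earned. Umbtal would need Kelnor, Talzan, and Lamtor (B1), but Kelnor is never earned.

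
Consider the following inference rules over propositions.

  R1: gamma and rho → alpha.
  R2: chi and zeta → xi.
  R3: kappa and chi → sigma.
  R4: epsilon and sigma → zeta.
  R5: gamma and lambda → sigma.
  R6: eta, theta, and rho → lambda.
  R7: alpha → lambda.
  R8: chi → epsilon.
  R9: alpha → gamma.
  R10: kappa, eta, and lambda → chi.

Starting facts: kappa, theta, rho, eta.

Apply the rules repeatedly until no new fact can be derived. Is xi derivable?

eta, theta, and rho hold, so lambda follows (R6).
From kappa, eta, and lambda, R10 gives chi.
chi holds, so epsilon follows (R8).
kappa and chi hold, so sigma follows (R3).
epsilon and sigma hold, so zeta follows (R4).
chi and zeta hold, so xi follows (R2).

Yes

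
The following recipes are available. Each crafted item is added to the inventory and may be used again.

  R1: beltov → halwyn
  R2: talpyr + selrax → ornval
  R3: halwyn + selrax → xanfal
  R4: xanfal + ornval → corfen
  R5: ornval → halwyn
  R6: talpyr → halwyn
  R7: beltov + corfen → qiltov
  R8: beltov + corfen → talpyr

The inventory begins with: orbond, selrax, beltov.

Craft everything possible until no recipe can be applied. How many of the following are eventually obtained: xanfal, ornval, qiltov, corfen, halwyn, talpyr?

2

beltov → halwyn (R1).
halwyn + selrax → xanfal (R3).
xanfal: reached.
ornval would need talpyr and selrax (R2), but talpyr is never obtained.
qiltov would need beltov and corfen (R7), but corfen is never obtained.
corfen would need xanfal and ornval (R4), but ornval is never obtained.
halwyn: reached.
talpyr would need beltov and corfen (R8), but corfen is never obtained.
Reached: xanfal and halwyn — 2 of the 6.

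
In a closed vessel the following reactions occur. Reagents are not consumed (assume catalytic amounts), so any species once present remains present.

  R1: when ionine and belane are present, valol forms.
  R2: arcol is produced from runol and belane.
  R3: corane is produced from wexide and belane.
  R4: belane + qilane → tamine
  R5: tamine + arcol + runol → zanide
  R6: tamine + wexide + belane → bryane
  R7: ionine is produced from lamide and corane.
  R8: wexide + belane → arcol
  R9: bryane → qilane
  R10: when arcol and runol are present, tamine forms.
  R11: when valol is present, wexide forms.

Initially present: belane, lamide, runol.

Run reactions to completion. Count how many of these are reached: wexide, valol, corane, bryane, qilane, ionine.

0

wexide would need valol (R11), but valol never forms.
valol would need ionine and belane (R1), but ionine never forms.
corane would need wexide and belane (R3), but wexide never forms.
bryane would need tamine, wexide, and belane (R6), but wexide never forms.
qilane would need bryane (R9), but bryane never forms.
ionine would need lamide and corane (R7), but corane never forms.
None of the 6 are reached.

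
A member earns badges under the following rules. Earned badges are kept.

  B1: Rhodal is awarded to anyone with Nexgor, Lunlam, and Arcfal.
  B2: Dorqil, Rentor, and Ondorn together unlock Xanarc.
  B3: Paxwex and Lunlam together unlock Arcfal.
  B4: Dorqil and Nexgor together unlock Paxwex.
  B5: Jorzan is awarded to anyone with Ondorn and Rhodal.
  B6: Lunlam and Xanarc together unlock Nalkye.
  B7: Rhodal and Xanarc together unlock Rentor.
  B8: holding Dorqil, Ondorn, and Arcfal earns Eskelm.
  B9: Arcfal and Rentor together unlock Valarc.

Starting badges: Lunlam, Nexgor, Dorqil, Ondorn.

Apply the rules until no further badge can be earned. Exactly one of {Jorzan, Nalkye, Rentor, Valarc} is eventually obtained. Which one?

Jorzan

With Dorqil and Nexgor, Paxwex is earned (B4).
With Paxwex and Lunlam, Arcfal is earned (B3).
With Nexgor, Lunlam, and Arcfal, Rhodal is earned (B1).
With Ondorn and Rhodal, Jorzan is earned (B5).
Nalkye would need Lunlam and Xanarc (B6), but Xanarc is never earned. Rentor would need Rhodal and Xanarc (B7), but Xanarc is never earned. Valarc would need Arcfal and Rentor (B9), but Rentor is never earned.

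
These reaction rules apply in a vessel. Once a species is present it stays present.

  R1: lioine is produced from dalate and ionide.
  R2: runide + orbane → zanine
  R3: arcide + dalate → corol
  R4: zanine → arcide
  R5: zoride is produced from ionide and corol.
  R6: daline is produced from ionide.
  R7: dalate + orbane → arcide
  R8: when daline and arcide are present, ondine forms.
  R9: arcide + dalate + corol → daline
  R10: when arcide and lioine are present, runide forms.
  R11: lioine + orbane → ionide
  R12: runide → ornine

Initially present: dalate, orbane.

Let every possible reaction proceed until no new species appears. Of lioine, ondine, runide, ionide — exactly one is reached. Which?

dalate and orbane present → arcide forms (R7).
arcide and dalate present → corol forms (R3).
arcide, dalate, and corol present → daline forms (R9).
daline and arcide present → ondine forms (R8).
ionide would need lioine and orbane (R11), but lioine never forms. lioine would need dalate and ionide (R1), but ionide never forms. runide would need arcide and lioine (R10), but lioine never forms.

ondine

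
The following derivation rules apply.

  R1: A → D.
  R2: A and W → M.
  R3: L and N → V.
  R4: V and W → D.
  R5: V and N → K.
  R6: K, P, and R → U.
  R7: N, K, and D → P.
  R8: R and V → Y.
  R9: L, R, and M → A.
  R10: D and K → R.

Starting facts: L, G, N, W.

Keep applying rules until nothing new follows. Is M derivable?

No

M would need A and W (R2), but A is never established.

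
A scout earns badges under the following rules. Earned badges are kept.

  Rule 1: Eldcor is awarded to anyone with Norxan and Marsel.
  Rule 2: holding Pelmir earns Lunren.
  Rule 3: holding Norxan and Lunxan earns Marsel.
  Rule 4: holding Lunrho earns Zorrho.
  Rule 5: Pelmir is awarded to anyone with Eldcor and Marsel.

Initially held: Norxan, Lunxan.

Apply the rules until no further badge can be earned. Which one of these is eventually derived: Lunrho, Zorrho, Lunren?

With Norxan and Lunxan, Marsel is earned (Rule 3).
With Norxan and Marsel, Eldcor is earned (Rule 1).
With Eldcor and Marsel, Pelmir is earned (Rule 5).
With Pelmir, Lunren is earned (Rule 2).
Zorrho would need Lunrho (Rule 4), but Lunrho is never earned. No rule produces Lunrho, and it is not given.

Lunren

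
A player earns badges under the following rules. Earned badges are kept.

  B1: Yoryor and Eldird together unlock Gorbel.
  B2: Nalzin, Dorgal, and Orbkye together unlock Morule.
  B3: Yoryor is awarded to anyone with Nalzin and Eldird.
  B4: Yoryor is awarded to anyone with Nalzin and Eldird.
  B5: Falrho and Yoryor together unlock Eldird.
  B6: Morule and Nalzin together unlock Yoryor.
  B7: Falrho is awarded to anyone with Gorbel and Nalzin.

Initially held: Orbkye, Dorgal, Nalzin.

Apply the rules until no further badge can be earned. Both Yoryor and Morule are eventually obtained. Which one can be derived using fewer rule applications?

Morule: With Nalzin, Dorgal, and Orbkye, Morule is earned (B2). [1 rule application]
Yoryor: With Nalzin, Dorgal, and Orbkye, Morule is earned (B2). With Morule and Nalzin, Yoryor is earned (B6). [2 rule applications]
Morule needs fewer.

Morule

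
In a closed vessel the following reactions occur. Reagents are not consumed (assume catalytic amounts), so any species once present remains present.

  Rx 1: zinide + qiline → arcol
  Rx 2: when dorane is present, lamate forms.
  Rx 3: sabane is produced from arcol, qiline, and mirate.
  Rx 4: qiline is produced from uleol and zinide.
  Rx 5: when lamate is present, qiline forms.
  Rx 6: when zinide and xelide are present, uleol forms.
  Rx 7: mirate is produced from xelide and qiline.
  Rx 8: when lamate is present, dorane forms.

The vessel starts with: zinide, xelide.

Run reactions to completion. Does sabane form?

zinide and xelide present → uleol forms (Rx 6).
uleol and zinide present → qiline forms (Rx 4).
xelide and qiline present → mirate forms (Rx 7).
zinide and qiline present → arcol forms (Rx 1).
arcol, qiline, and mirate present → sabane forms (Rx 3).

Yes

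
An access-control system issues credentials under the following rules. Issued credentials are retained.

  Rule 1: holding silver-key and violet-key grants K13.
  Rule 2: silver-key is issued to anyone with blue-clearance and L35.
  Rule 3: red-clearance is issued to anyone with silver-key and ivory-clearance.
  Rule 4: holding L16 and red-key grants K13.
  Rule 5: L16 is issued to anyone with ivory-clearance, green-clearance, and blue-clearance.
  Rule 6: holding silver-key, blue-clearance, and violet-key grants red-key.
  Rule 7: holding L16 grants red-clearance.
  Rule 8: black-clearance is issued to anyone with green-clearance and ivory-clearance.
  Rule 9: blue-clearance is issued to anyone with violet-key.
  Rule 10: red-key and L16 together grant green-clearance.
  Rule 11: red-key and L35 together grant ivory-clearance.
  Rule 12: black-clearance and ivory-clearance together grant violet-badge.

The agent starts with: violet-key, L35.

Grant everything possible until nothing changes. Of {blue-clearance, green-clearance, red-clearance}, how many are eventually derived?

2

Holding violet-key grants blue-clearance (Rule 9).
Holding blue-clearance and L35 grants silver-key (Rule 2).
Holding silver-key, blue-clearance, and violet-key grants red-key (Rule 6).
Holding red-key and L35 grants ivory-clearance (Rule 11).
Holding silver-key and ivory-clearance grants red-clearance (Rule 3).
blue-clearance: reached.
green-clearance would need red-key and L16 (Rule 10), but L16 is never granted.
red-clearance: reached.
Reached: blue-clearance and red-clearance — 2 of the 3.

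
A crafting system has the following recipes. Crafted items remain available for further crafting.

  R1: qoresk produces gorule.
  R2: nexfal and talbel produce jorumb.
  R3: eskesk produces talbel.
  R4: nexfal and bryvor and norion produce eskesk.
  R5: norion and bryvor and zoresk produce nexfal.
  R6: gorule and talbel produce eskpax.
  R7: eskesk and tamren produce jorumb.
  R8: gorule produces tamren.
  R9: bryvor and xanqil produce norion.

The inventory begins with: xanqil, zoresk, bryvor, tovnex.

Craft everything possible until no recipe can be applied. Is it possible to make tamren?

No

tamren would need gorule (R8), but gorule is never obtained.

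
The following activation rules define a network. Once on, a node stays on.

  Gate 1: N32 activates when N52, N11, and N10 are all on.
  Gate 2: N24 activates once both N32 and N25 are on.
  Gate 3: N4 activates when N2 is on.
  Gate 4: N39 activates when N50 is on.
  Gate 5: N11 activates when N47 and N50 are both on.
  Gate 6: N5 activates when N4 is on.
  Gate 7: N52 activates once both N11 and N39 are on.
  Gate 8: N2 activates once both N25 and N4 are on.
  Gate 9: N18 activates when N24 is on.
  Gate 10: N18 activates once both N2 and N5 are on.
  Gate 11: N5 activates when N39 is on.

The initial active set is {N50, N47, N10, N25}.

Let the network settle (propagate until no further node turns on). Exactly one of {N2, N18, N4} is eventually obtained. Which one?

N47 and N50 are on, so N11 activates (Gate 5).
N50 is on, so N39 activates (Gate 4).
N11 and N39 are on, so N52 activates (Gate 7).
N52, N11, and N10 are on, so N32 activates (Gate 1).
Gate 2: N32 and N25 on → N24 on.
Gate 9: N24 on → N18 on.
N2 would need N25 and N4 (Gate 8), but N4 never turns on. N4 would need N2 (Gate 3), but N2 never turns on.

N18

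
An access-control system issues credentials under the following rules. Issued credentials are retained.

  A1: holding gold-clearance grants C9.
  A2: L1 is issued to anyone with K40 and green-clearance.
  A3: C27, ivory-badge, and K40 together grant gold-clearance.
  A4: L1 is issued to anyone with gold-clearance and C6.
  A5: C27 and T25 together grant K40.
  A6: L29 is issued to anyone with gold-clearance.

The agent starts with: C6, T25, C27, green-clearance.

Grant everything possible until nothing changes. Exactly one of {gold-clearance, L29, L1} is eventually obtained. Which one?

Holding C27 and T25 grants K40 (A5).
Holding K40 and green-clearance grants L1 (A2).
L29 would need gold-clearance (A6), but gold-clearance is never granted. gold-clearance would need C27, ivory-badge, and K40 (A3), but ivory-badge is never granted.

L1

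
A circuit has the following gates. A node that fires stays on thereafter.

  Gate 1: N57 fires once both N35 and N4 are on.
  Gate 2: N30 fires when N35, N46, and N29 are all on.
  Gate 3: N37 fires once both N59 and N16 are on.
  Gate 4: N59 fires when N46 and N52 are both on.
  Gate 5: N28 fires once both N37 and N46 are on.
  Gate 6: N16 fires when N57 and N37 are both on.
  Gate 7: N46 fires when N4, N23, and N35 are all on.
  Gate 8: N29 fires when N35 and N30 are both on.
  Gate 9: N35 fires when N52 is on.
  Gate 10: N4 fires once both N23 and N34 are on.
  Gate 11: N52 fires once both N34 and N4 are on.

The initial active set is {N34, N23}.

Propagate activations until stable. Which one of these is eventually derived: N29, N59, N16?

Gate 10: N23 and N34 on → N4 on.
Gate 11: N34 and N4 on → N52 on.
N52 is on, so N35 fires (Gate 9).
N4, N23, and N35 are on, so N46 fires (Gate 7).
Gate 4: N46 and N52 on → N59 on.
N16 would need N57 and N37 (Gate 6), but N37 never turns on. N29 would need N35 and N30 (Gate 8), but N30 never turns on.

N59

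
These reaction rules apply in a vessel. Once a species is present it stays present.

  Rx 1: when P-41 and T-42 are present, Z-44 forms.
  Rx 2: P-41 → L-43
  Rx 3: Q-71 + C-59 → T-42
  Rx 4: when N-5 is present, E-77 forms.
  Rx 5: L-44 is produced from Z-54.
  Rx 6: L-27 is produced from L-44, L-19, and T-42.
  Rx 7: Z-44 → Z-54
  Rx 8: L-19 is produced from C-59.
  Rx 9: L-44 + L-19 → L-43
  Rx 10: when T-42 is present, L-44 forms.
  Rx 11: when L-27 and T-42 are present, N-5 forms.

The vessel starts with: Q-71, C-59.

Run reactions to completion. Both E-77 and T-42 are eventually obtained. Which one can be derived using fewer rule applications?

T-42

T-42: Q-71 and C-59 present → T-42 forms (Rx 3). [1 rule application]
E-77: C-59 present → L-19 forms (Rx 8). Q-71 and C-59 present → T-42 forms (Rx 3). T-42 present → L-44 forms (Rx 10). L-44, L-19, and T-42 present → L-27 forms (Rx 6). L-27 and T-42 present → N-5 forms (Rx 11). N-5 present → E-77 forms (Rx 4). [6 rule applications]
T-42 needs fewer.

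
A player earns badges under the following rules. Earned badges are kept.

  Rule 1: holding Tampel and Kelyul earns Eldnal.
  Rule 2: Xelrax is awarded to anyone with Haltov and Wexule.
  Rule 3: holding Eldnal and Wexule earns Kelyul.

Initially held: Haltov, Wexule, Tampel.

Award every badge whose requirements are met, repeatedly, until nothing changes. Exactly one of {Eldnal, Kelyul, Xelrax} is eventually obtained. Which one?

Xelrax

With Haltov and Wexule, Xelrax is earned (Rule 2).
Kelyul would need Eldnal and Wexule (Rule 3), but Eldnal is never earned. Eldnal would need Tampel and Kelyul (Rule 1), but Kelyul is never earned.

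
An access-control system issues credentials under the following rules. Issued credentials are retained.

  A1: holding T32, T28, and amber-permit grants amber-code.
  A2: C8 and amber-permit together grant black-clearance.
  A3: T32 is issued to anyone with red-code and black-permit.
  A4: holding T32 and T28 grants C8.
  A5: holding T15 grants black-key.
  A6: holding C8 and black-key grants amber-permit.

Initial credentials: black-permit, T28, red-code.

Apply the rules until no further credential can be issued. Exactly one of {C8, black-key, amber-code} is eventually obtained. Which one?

Holding red-code and black-permit grants T32 (A3).
Holding T32 and T28 grants C8 (A4).
amber-code would need T32, T28, and amber-permit (A1), but amber-permit is never granted. black-key would need T15 (A5), but T15 is never granted.

C8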